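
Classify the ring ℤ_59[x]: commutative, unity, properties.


ℤ_59 is a field (n prime), so ℤ_59[x] is a commutative integral domain with unity
Commutative: Yes
Integral domain: Yes
Has unity: Yes

ℤ_59[x]: Commutative=Yes, Unity=Yes


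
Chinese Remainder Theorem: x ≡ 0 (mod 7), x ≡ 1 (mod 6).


m₁ = 7, m₂ = 6, gcd = 1, so CRT applies. M = m₁·m₂ = 42
Let M₁ = M/m₁ = 6, M₂ = M/m₂ = 7
Find y₁ ≡ M₁⁻¹ (mod m₁): 6⁻¹ ≡ 6 (mod 7)
Find y₂ ≡ M₂⁻¹ (mod m₂): 7⁻¹ ≡ 1 (mod 6)
x = a₁·M₁·y₁ + a₂·M₂·y₂ = 0·6·6 + 1·7·1 = 7
Reduce mod 42: x ≡ 7
Check: 7 mod 7 = 0 ✓, 7 mod 6 = 1 ✓

x ≡ 7 (mod 42)


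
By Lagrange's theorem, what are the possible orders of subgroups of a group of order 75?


Lagrange's theorem: |H| divides |G|
|G| = 75
Divisors of 75: 1, 3, 5, 15, 25, 75

Possible subgroup orders: {1, 3, 5, 15, 25, 75}


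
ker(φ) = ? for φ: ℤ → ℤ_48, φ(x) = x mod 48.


Kernel = preimage of identity
ker(φ) = {x ∈ ℤ : x ≡ 0 (mod 48)} = 48ℤ = {0, ±48, ±96, ...}

ker(φ) = 48ℤ


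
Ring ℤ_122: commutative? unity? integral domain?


ℤ_122 is a commutative ring with unity 1; 122 = 2×61 is composite, so 2·61 ≡ 0 gives zero divisors (not an integral domain)
Commutative: Yes
Integral domain: No
Has unity: Yes

ℤ_122: Commutative=Yes, Unity=Yes


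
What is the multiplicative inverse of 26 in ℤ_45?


Use the extended Euclidean algorithm to write 1 = 26·s + 45·t; then s mod 45 is the inverse.
Euclidean algorithm:
  26 = 0·45 + 26
  45 = 1·26 + 19
  26 = 1·19 + 7
  19 = 2·7 + 5
  7 = 1·5 + 2
  5 = 2·2 + 1
  2 = 2·1 + 0
gcd(26,45) = 1
Back-substitution gives: 26·(-19) + 45·(11) = 1
So 26⁻¹ ≡ -19 ≡ 26 (mod 45)
Check: 26 × 26 = 676 ≡ 1 (mod 45) ✓

26⁻¹ ≡ 26 (mod 45)


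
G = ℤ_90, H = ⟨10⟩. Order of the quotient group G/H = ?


|⟨10⟩| = n / gcd(10, 90) = 90 / 10 = 9
H is normal (ℤ_90 is abelian).
|G/H| = |G| / |H| = 90 / 9 = 10

|G/H| = 10


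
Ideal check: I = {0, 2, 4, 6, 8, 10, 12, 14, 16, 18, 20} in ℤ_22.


Check ideal conditions for I = {0, 2, 4, 6, 8, 10, 12, 14, 16, 18, 20} in ℤ_22:
(1) I is an additive subgroup? Yes
(2) For r ∈ ℤ_22 and a ∈ I: r·a ∈ I? Yes

Yes, I is an ideal of ℤ_22


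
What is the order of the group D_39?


|D_n| = 2n (n rotations and n reflections)
|D_39| = 2×39 = 78

|D_39| = 78


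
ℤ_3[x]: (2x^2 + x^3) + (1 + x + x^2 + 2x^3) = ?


Add coefficients mod 3:
x^0: 0 + 1 = 1 (mod 3)
x^1: 0 + 1 = 1 (mod 3)
x^2: 2 + 1 = 0 (mod 3)
x^3: 1 + 2 = 0 (mod 3)
Result: 1 + x

f + g = 1 + x


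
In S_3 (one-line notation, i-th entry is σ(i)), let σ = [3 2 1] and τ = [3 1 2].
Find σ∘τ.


σ∘τ: apply τ first, then σ
1 →τ 3 →σ 1
2 →τ 1 →σ 3
3 →τ 2 →σ 2

σ∘τ = [1 3 2]


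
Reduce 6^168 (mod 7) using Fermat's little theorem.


Fermat's little theorem: if p is prime and gcd(a,p)=1, then a^(p-1) ≡ 1 (mod p)
p = 7 is prime, gcd(6,7) = 1
Reduce exponent: 168 mod 6 = 0
So 6^168 ≡ 6^0 (mod 7)
6^0 = 1

6^168 ≡ 1 (mod 7)


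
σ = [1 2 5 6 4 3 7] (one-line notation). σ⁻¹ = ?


To find σ⁻¹, swap domain and range:
σ(1) = 1 → σ⁻¹(1) = 1
σ(2) = 2 → σ⁻¹(2) = 2
σ(3) = 5 → σ⁻¹(5) = 3
σ(4) = 6 → σ⁻¹(6) = 4
σ(5) = 4 → σ⁻¹(4) = 5
σ(6) = 3 → σ⁻¹(3) = 6
σ(7) = 7 → σ⁻¹(7) = 7

σ⁻¹ = [1 2 6 5 3 4 7]


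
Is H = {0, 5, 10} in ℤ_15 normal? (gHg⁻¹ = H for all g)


H = {0, 5, 10} in ℤ_15
ℤ_15 is abelian; every subgroup of an abelian group is normal

Yes, normal subgroup


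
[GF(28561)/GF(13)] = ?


GF(28561) = GF(13^4), so the extension degree is 4

[GF(28561)/GF(13)] = 4


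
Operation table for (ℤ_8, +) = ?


Elements: {0, 1, 2, 3, 4, 5, 6, 7}
Operation: addition mod 8
Entry (a, b) = (a + b) mod 8

Cayley table:
  | 0 | 1 | 2 | 3 | 4 | 5 | 6 | 7
0 | 0 | 1 | 2 | 3 | 4 | 5 | 6 | 7
1 | 1 | 2 | 3 | 4 | 5 | 6 | 7 | 0
2 | 2 | 3 | 4 | 5 | 6 | 7 | 0 | 1
3 | 3 | 4 | 5 | 6 | 7 | 0 | 1 | 2
4 | 4 | 5 | 6 | 7 | 0 | 1 | 2 | 3
5 | 5 | 6 | 7 | 0 | 1 | 2 | 3 | 4
6 | 6 | 7 | 0 | 1 | 2 | 3 | 4 | 5
7 | 7 | 0 | 1 | 2 | 3 | 4 | 5 | 6


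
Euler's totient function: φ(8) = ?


φ(n) = count of k ∈ {1,...,n} with gcd(k,n)=1
Coprimes to 8: {1, 3, 5, 7}
Count: 4

φ(8) = 4


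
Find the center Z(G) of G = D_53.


Z(G) = {g ∈ G | gx = xg for all x ∈ G}
For odd n, Z(D_n) = {e}: no nontrivial rotation commutes with all reflections

Z(D_53) = {e}


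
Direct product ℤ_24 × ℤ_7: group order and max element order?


|ℤ_24 × ℤ_7| = 24 × 7 = 168
Max element order = lcm(24,7) = 168
Cyclic? Yes (gcd=1)

|ℤ_24×ℤ_7| = 168, max element order = 168


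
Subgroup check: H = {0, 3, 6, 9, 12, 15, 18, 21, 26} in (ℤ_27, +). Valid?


Subgroup test for H = {0, 3, 6, 9, 12, 15, 18, 21, 26} in (ℤ_27, +):
(1) 0 ∈ H? Yes
(2) Closure: for all a,b ∈ H, (a+b) mod 27 ∈ H? No  [counterexample: 3 + 21 = 24 ∉ H]
(3) Inverses: for all a ∈ H, -a mod 27 ∈ H? No

No, H is not a subgroup of ℤ_27


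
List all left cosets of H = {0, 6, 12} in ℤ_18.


H = {0, 6, 12}, |H| = 3
Number of cosets = |G|/|H| = 18/3 = 6
0 + H = {0, 6, 12}
1 + H = {1, 7, 13}
2 + H = {2, 8, 14}
3 + H = {3, 9, 15}
4 + H = {4, 10, 16}
5 + H = {5, 11, 17}

Cosets: 0+H={0,6,12}; 1+H={1,7,13}; 2+H={2,8,14}; 3+H={3,9,15}; 4+H={4,10,16}; 5+H={5,11,17}


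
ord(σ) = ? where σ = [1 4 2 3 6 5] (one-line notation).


Cycle decomposition: (2 4 3) (5 6)
Cycle lengths: 3, 2
Order = lcm(3, 2) = 6

ord(σ) = 6


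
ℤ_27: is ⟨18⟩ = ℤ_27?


g generates ℤ_n iff gcd(g, n) = 1
gcd(18, 27) = 9
Since gcd = 9 ≠ 1, ⟨18⟩ has order 3 < 27, so 18 is not a generator.

No, 18 does not generate ℤ_27


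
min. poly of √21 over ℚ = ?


√21 satisfies x² - 21 = 0, irreducible over ℚ since 21 is squarefree

Minimal polynomial: x² - 21


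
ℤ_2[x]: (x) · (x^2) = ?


Expand and collect like terms; reduce coefficients mod 2:
x^0: 0·0 = 0 ≡ 0 (mod 2)
x^1: 0·0 + 1·0 = 0 ≡ 0 (mod 2)
x^2: 0·1 + 1·0 = 0 ≡ 0 (mod 2)
x^3: 1·1 = 1 ≡ 1 (mod 2)
Result: x^3

f · g = x^3


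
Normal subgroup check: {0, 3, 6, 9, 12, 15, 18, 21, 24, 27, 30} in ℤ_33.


H = {0, 3, 6, 9, 12, 15, 18, 21, 24, 27, 30} in ℤ_33
ℤ_33 is abelian; every subgroup of an abelian group is normal

Yes, normal subgroup


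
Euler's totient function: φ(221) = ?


Factor n: 221 = 13 × 17
φ(n) = n · ∏(1 - 1/p) over distinct primes p | n
φ(221) = 221 · (1 - 1/13) · (1 - 1/17) = 192

φ(221) = 192


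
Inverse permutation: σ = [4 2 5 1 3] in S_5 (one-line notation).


To find σ⁻¹, swap domain and range:
σ(1) = 4 → σ⁻¹(4) = 1
σ(2) = 2 → σ⁻¹(2) = 2
σ(3) = 5 → σ⁻¹(5) = 3
σ(4) = 1 → σ⁻¹(1) = 4
σ(5) = 3 → σ⁻¹(3) = 5

σ⁻¹ = [4 2 5 1 3]


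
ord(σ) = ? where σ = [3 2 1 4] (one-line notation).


Cycle decomposition: (1 3)
Cycle lengths: 2
Order = lcm(2) = 2

ord(σ) = 2


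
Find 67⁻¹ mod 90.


Use the extended Euclidean algorithm to write 1 = 67·s + 90·t; then s mod 90 is the inverse.
Euclidean algorithm:
  67 = 0·90 + 67
  90 = 1·67 + 23
  67 = 2·23 + 21
  23 = 1·21 + 2
  21 = 10·2 + 1
  2 = 2·1 + 0
gcd(67,90) = 1
Back-substitution gives: 67·(43) + 90·(-32) = 1
So 67⁻¹ ≡ 43 ≡ 43 (mod 90)
Check: 67 × 43 = 2881 ≡ 1 (mod 90) ✓

67⁻¹ ≡ 43 (mod 90)


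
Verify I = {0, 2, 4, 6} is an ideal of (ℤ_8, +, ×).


Check ideal conditions for I = {0, 2, 4, 6} in ℤ_8:
(1) I is an additive subgroup? Yes
(2) For r ∈ ℤ_8 and a ∈ I: r·a ∈ I? Yes

Yes, I is an ideal of ℤ_8


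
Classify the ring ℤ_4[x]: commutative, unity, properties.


ℤ_4 has zero divisors (2·2 ≡ 0), and these lift to constant zero divisors in ℤ_4[x]; so not an integral domain
Commutative: Yes
Integral domain: No
Has unity: Yes

ℤ_4[x]: Commutative=Yes, Unity=Yes


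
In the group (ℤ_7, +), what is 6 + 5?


Operation: addition mod 7
6 + 5 = (a + b) mod 7 with a = 6, b = 5

6 + 5 = 4


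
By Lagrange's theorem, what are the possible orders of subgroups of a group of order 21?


Lagrange's theorem: |H| divides |G|
|G| = 21
Divisors of 21: 1, 3, 7, 21

Possible subgroup orders: {1, 3, 7, 21}


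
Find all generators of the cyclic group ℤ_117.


g generates ℤ_n iff gcd(g,n) = 1
Prime factors of 117: 3, 13
Generators are g ∈ {1,...,116} not divisible by any of these primes.
Generators: {1, 2, 4, 5, 7, 8, 10, 11, 14, 16, 17, 19, 20, 22, 23, 25, 28, 29, 31, 32, 34, 35, 37, 38, 40, 41, 43, 44, 46, 47, 49, 50, 53, 55, 56, 58, 59, 61, 62, 64, 67, 68, 70, 71, 73, 74, 76, 77, 79, 80, 82, 83, 85, 86, 88, 89, 92, 94, 95, 97, 98, 100, 101, 103, 106, 107, 109, 110, 112, 113, 115, 116}
Number of generators = φ(117) = 72

Generators of ℤ_117 = {1, 2, 4, 5, 7, 8, 10, 11, 14, 16, 17, 19, 20, 22, 23, 25, 28, 29, 31, 32, 34, 35, 37, 38, 40, 41, 43, 44, 46, 47, 49, 50, 53, 55, 56, 58, 59, 61, 62, 64, 67, 68, 70, 71, 73, 74, 76, 77, 79, 80, 82, 83, 85, 86, 88, 89, 92, 94, 95, 97, 98, 100, 101, 103, 106, 107, 109, 110, 112, 113, 115, 116}


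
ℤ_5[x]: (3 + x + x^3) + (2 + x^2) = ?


Add coefficients mod 5:
x^0: 3 + 2 = 0 (mod 5)
x^1: 1 + 0 = 1 (mod 5)
x^2: 0 + 1 = 1 (mod 5)
x^3: 1 + 0 = 1 (mod 5)
Result: x + x^2 + x^3

f + g = x + x^2 + x^3


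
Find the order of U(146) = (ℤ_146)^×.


U(n) is the group of units mod n; |U(n)| = φ(n)
|U(146)| = φ(146) = 72

|U(146) = (ℤ_146)^×| = 72


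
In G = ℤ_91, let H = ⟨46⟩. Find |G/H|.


|⟨46⟩| = n / gcd(46, 91) = 91 / 1 = 91
H is normal (ℤ_91 is abelian).
|G/H| = |G| / |H| = 91 / 91 = 1

|G/H| = 1


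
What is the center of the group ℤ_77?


Z(G) = {g ∈ G | gx = xg for all x ∈ G}
ℤ_77 is abelian, so Z(G) = G

Z(ℤ_77) = ℤ_77


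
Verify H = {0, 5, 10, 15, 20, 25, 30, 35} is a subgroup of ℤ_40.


Subgroup test for H = {0, 5, 10, 15, 20, 25, 30, 35} in (ℤ_40, +):
(1) 0 ∈ H? Yes
(2) Closure: for all a,b ∈ H, (a+b) mod 40 ∈ H? Yes
(3) Inverses: for all a ∈ H, -a mod 40 ∈ H? Yes

Yes, H is a subgroup of ℤ_40


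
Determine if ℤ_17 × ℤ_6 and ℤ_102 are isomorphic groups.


Comparing ℤ_17 × ℤ_6 and ℤ_102:
gcd(17,6) = 1, so ℤ_17 × ℤ_6 ≅ ℤ_102 (CRT)

Yes, ℤ_17 × ℤ_6 ≅ ℤ_102


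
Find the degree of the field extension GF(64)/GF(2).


GF(64) = GF(2^6), so the extension degree is 6

[GF(64)/GF(2)] = 6


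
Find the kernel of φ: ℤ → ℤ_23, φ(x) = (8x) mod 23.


Kernel = preimage of identity
ker(φ) = {x ∈ ℤ : 8x ≡ 0 (mod 23)}. gcd(8,23) = 1, so 8x ≡ 0 (mod 23) ⟺ x ≡ 0 (mod 23/1 = 23). Hence ker(φ) = 23ℤ

ker(φ) = 23ℤ


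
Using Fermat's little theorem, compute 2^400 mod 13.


Fermat's little theorem: if p is prime and gcd(a,p)=1, then a^(p-1) ≡ 1 (mod p)
p = 13 is prime, gcd(2,13) = 1
Reduce exponent: 400 mod 12 = 4
So 2^400 ≡ 2^4 (mod 13)
2^4 mod 13 = 3

2^400 ≡ 3 (mod 13)


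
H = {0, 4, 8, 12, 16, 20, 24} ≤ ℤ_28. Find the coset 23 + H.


23 + H = {23 + h (mod 28) : h ∈ H}
23+0=23, 23+4=27, 23+8=3, 23+12=7, 23+16=11, 23+20=15, 23+24=19
23 + H = {3, 7, 11, 15, 19, 23, 27} = 3 + H

23 + H = {3, 7, 11, 15, 19, 23, 27}


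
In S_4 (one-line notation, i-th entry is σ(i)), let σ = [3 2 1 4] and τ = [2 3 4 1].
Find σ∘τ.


σ∘τ: apply τ first, then σ
1 →τ 2 →σ 2
2 →τ 3 →σ 1
3 →τ 4 →σ 4
4 →τ 1 →σ 3

σ∘τ = [2 1 4 3]


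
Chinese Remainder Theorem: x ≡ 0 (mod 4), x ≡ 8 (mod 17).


m₁ = 4, m₂ = 17, gcd = 1, so CRT applies. M = m₁·m₂ = 68
Let M₁ = M/m₁ = 17, M₂ = M/m₂ = 4
Find y₁ ≡ M₁⁻¹ (mod m₁): 17⁻¹ ≡ 1 (mod 4)
Find y₂ ≡ M₂⁻¹ (mod m₂): 4⁻¹ ≡ 13 (mod 17)
x = a₁·M₁·y₁ + a₂·M₂·y₂ = 0·17·1 + 8·4·13 = 416
Reduce mod 68: x ≡ 8
Check: 8 mod 4 = 0 ✓, 8 mod 17 = 8 ✓

x ≡ 8 (mod 68)


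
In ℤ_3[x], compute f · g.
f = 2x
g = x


Expand and collect like terms; reduce coefficients mod 3:
x^0: 0·0 = 0 ≡ 0 (mod 3)
x^1: 0·1 + 2·0 = 0 ≡ 0 (mod 3)
x^2: 2·1 = 2 ≡ 2 (mod 3)
Result: 2x^2

f · g = 2x^2


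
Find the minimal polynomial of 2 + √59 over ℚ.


Let α = 2 + √59. Then α - 2 = √59, so (α - 2)² = 59, giving α² - 4α - 55 = 0. Degree 2 and α ∉ ℚ, so this is the minimal polynomial.

Minimal polynomial: x² - 4x - 55


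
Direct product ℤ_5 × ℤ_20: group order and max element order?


|ℤ_5 × ℤ_20| = 5 × 20 = 100
Max element order = lcm(5,20) = 20
Cyclic? No (gcd=5)

|ℤ_5×ℤ_20| = 100, max element order = 20


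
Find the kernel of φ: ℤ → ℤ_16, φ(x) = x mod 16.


Kernel = preimage of identity
ker(φ) = {x ∈ ℤ : x ≡ 0 (mod 16)} = 16ℤ = {0, ±16, ±32, ...}

ker(φ) = 16ℤ


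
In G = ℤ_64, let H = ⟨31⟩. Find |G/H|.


|⟨31⟩| = n / gcd(31, 64) = 64 / 1 = 64
H is normal (ℤ_64 is abelian).
|G/H| = |G| / |H| = 64 / 64 = 1

|G/H| = 1


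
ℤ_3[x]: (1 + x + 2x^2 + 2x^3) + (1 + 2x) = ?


Add coefficients mod 3:
x^0: 1 + 1 = 2 (mod 3)
x^1: 1 + 2 = 0 (mod 3)
x^2: 2 + 0 = 2 (mod 3)
x^3: 2 + 0 = 2 (mod 3)
Result: 2 + 2x^2 + 2x^3

f + g = 2 + 2x^2 + 2x^3


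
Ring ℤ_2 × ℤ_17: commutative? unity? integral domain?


Direct product ring; commutative with unity (1,1); but (1,0)·(0,1) = (0,0) gives zero divisors, so not an integral domain
Commutative: Yes
Integral domain: No
Has unity: Yes

ℤ_2 × ℤ_17: Commutative=Yes, Unity=Yes


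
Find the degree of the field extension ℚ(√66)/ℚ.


√66 has minimal polynomial x² - 66 (irreducible over ℚ since 66 is squarefree)

[ℚ(√66)/ℚ] = 2


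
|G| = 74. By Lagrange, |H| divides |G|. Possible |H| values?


Lagrange's theorem: |H| divides |G|
|G| = 74
Divisors of 74: 1, 2, 37, 74

Possible subgroup orders: {1, 2, 37, 74}


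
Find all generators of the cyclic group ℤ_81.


g generates ℤ_n iff gcd(g,n) = 1
Prime factors of 81: 3
Generators are g ∈ {1,...,80} not divisible by any of these primes.
Generators: {1, 2, 4, 5, 7, 8, 10, 11, 13, 14, 16, 17, 19, 20, 22, 23, 25, 26, 28, 29, 31, 32, 34, 35, 37, 38, 40, 41, 43, 44, 46, 47, 49, 50, 52, 53, 55, 56, 58, 59, 61, 62, 64, 65, 67, 68, 70, 71, 73, 74, 76, 77, 79, 80}
Number of generators = φ(81) = 54

Generators of ℤ_81 = {1, 2, 4, 5, 7, 8, 10, 11, 13, 14, 16, 17, 19, 20, 22, 23, 25, 26, 28, 29, 31, 32, 34, 35, 37, 38, 40, 41, 43, 44, 46, 47, 49, 50, 52, 53, 55, 56, 58, 59, 61, 62, 64, 65, 67, 68, 70, 71, 73, 74, 76, 77, 79, 80}


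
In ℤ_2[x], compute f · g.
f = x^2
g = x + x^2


Expand and collect like terms; reduce coefficients mod 2:
x^0: 0·0 = 0 ≡ 0 (mod 2)
x^1: 0·1 + 0·0 = 0 ≡ 0 (mod 2)
x^2: 0·1 + 0·1 + 1·0 = 0 ≡ 0 (mod 2)
x^3: 0·1 + 1·1 = 1 ≡ 1 (mod 2)
x^4: 1·1 = 1 ≡ 1 (mod 2)
Result: x^3 + x^4

f · g = x^3 + x^4


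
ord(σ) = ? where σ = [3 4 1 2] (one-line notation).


Cycle decomposition: (1 3) (2 4)
Cycle lengths: 2, 2
Order = lcm(2, 2) = 2

ord(σ) = 2


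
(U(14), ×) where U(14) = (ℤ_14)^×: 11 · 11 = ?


Operation: multiplication mod 14
11 · 11 = (a × b) mod 14 with a = 11, b = 11

11 · 11 = 9


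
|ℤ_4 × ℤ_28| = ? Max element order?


|ℤ_4 × ℤ_28| = 4 × 28 = 112
Max element order = lcm(4,28) = 28
Cyclic? No (gcd=4)

|ℤ_4×ℤ_28| = 112, max element order = 28


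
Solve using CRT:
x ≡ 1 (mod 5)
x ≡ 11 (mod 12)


m₁ = 5, m₂ = 12, gcd = 1, so CRT applies. M = m₁·m₂ = 60
Let M₁ = M/m₁ = 12, M₂ = M/m₂ = 5
Find y₁ ≡ M₁⁻¹ (mod m₁): 12⁻¹ ≡ 3 (mod 5)
Find y₂ ≡ M₂⁻¹ (mod m₂): 5⁻¹ ≡ 5 (mod 12)
x = a₁·M₁·y₁ + a₂·M₂·y₂ = 1·12·3 + 11·5·5 = 311
Reduce mod 60: x ≡ 11
Check: 11 mod 5 = 1 ✓, 11 mod 12 = 11 ✓

x ≡ 11 (mod 60)


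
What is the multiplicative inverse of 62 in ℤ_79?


Use the extended Euclidean algorithm to write 1 = 62·s + 79·t; then s mod 79 is the inverse.
Euclidean algorithm:
  62 = 0·79 + 62
  79 = 1·62 + 17
  62 = 3·17 + 11
  17 = 1·11 + 6
  11 = 1·6 + 5
  6 = 1·5 + 1
  5 = 5·1 + 0
gcd(62,79) = 1
Back-substitution gives: 62·(-14) + 79·(11) = 1
So 62⁻¹ ≡ -14 ≡ 65 (mod 79)
Check: 62 × 65 = 4030 ≡ 1 (mod 79) ✓

62⁻¹ ≡ 65 (mod 79)


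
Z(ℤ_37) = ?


Z(G) = {g ∈ G | gx = xg for all x ∈ G}
ℤ_37 is abelian, so Z(G) = G

Z(ℤ_37) = ℤ_37


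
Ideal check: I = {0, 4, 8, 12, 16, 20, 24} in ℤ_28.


Check ideal conditions for I = {0, 4, 8, 12, 16, 20, 24} in ℤ_28:
(1) I is an additive subgroup? Yes
(2) For r ∈ ℤ_28 and a ∈ I: r·a ∈ I? Yes

Yes, I is an ideal of ℤ_28


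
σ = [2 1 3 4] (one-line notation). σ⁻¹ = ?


To find σ⁻¹, swap domain and range:
σ(1) = 2 → σ⁻¹(2) = 1
σ(2) = 1 → σ⁻¹(1) = 2
σ(3) = 3 → σ⁻¹(3) = 3
σ(4) = 4 → σ⁻¹(4) = 4

σ⁻¹ = [2 1 3 4]


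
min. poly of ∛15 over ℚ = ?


∛15 satisfies x³ - 15 = 0, irreducible over ℚ (no rational root; 15 is not a perfect cube)

Minimal polynomial: x³ - 15


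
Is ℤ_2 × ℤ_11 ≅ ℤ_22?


Comparing ℤ_2 × ℤ_11 and ℤ_22:
gcd(2,11) = 1, so ℤ_2 × ℤ_11 ≅ ℤ_22 (CRT)

Yes, ℤ_2 × ℤ_11 ≅ ℤ_22


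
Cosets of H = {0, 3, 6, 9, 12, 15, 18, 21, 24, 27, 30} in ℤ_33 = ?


H = {0, 3, 6, 9, 12, 15, 18, 21, 24, 27, 30}, |H| = 11
Number of cosets = |G|/|H| = 33/11 = 3
0 + H = {0, 3, 6, 9, 12, 15, 18, 21, 24, 27, 30}
1 + H = {1, 4, 7, 10, 13, 16, 19, 22, 25, 28, 31}
2 + H = {2, 5, 8, 11, 14, 17, 20, 23, 26, 29, 32}

Cosets: 0+H={0,3,6,9,12,15,18,21,24,27,30}; 1+H={1,4,7,10,13,16,19,22,25,28,31}; 2+H={2,5,8,11,14,17,20,23,26,29,32}


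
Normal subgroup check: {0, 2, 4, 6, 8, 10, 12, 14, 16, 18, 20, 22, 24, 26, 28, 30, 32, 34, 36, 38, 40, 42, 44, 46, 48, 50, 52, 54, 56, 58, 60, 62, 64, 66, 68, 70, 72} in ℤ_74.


H = {0, 2, 4, 6, 8, 10, 12, 14, 16, 18, 20, 22, 24, 26, 28, 30, 32, 34, 36, 38, 40, 42, 44, 46, 48, 50, 52, 54, 56, 58, 60, 62, 64, 66, 68, 70, 72} in ℤ_74
ℤ_74 is abelian; every subgroup of an abelian group is normal

Yes, normal subgroup


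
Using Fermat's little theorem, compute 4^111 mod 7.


Fermat's little theorem: if p is prime and gcd(a,p)=1, then a^(p-1) ≡ 1 (mod p)
p = 7 is prime, gcd(4,7) = 1
Reduce exponent: 111 mod 6 = 3
So 4^111 ≡ 4^3 (mod 7)
4^3 mod 7 = 1

4^111 ≡ 1 (mod 7)


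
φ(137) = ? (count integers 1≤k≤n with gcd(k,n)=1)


Factor n: 137 = 137
φ(n) = n · ∏(1 - 1/p) over distinct primes p | n
φ(137) = 137 · (1 - 1/137) = 136

φ(137) = 136


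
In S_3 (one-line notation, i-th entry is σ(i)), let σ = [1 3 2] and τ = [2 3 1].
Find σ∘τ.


σ∘τ: apply τ first, then σ
1 →τ 2 →σ 3
2 →τ 3 →σ 2
3 →τ 1 →σ 1

σ∘τ = [3 2 1]


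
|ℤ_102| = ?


ℤ_n has n elements.

|ℤ_102| = 102


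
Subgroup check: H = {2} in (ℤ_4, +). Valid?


Subgroup test for H = {2} in (ℤ_4, +):
(1) 0 ∈ H? No
(2) Closure: for all a,b ∈ H, (a+b) mod 4 ∈ H? No  [counterexample: 2 + 2 = 0 ∉ H]
(3) Inverses: for all a ∈ H, -a mod 4 ∈ H? Yes

No, H is not a subgroup of ℤ_4


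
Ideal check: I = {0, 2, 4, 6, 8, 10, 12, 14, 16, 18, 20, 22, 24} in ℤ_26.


Check ideal conditions for I = {0, 2, 4, 6, 8, 10, 12, 14, 16, 18, 20, 22, 24} in ℤ_26:
(1) I is an additive subgroup? Yes
(2) For r ∈ ℤ_26 and a ∈ I: r·a ∈ I? Yes

Yes, I is an ideal of ℤ_26


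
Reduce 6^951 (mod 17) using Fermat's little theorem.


Fermat's little theorem: if p is prime and gcd(a,p)=1, then a^(p-1) ≡ 1 (mod p)
p = 17 is prime, gcd(6,17) = 1
Reduce exponent: 951 mod 16 = 7
So 6^951 ≡ 6^7 (mod 17)
6^7 mod 17 = 14

6^951 ≡ 14 (mod 17)


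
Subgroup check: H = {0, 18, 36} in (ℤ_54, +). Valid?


Subgroup test for H = {0, 18, 36} in (ℤ_54, +):
(1) 0 ∈ H? Yes
(2) Closure: for all a,b ∈ H, (a+b) mod 54 ∈ H? Yes
(3) Inverses: for all a ∈ H, -a mod 54 ∈ H? Yes

Yes, H is a subgroup of ℤ_54


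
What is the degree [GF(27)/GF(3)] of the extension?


GF(27) = GF(3^3), so the extension degree is 3

[GF(27)/GF(3)] = 3


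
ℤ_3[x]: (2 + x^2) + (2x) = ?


Add coefficients mod 3:
x^0: 2 + 0 = 2 (mod 3)
x^1: 0 + 2 = 2 (mod 3)
x^2: 1 + 0 = 1 (mod 3)
Result: 2 + 2x + x^2

f + g = 2 + 2x + x^2


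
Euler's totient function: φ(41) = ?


Factor n: 41 = 41
φ(n) = n · ∏(1 - 1/p) over distinct primes p | n
φ(41) = 41 · (1 - 1/41) = 40

φ(41) = 40


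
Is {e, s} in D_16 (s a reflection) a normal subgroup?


H = {e, s} in D_16 (s a reflection)
r·s·r⁻¹ = sr⁻² ≠ s for n ≥ 3, so {e, s} is not closed under conjugation

No, not a normal subgroup


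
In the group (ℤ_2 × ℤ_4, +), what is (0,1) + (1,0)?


Operation: componentwise addition mod (2, 4)
(0,1) + (1,0) = ((a₁+b₁) mod 2, (a₂+b₂) mod 4) with a = (0,1), b = (1,0)

(0,1) + (1,0) = (1,1)


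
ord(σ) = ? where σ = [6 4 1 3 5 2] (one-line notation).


Cycle decomposition: (1 6 2 4 3)
Cycle lengths: 5
Order = lcm(5) = 5

ord(σ) = 5


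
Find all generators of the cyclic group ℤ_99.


g generates ℤ_n iff gcd(g,n) = 1
Prime factors of 99: 3, 11
Generators are g ∈ {1,...,98} not divisible by any of these primes.
Generators: {1, 2, 4, 5, 7, 8, 10, 13, 14, 16, 17, 19, 20, 23, 25, 26, 28, 29, 31, 32, 34, 35, 37, 38, 40, 41, 43, 46, 47, 49, 50, 52, 53, 56, 58, 59, 61, 62, 64, 65, 67, 68, 70, 71, 73, 74, 76, 79, 80, 82, 83, 85, 86, 89, 91, 92, 94, 95, 97, 98}
Number of generators = φ(99) = 60

Generators of ℤ_99 = {1, 2, 4, 5, 7, 8, 10, 13, 14, 16, 17, 19, 20, 23, 25, 26, 28, 29, 31, 32, 34, 35, 37, 38, 40, 41, 43, 46, 47, 49, 50, 52, 53, 56, 58, 59, 61, 62, 64, 65, 67, 68, 70, 71, 73, 74, 76, 79, 80, 82, 83, 85, 86, 89, 91, 92, 94, 95, 97, 98}


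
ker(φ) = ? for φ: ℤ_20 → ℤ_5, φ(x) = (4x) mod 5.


Kernel = preimage of identity
ker(φ) = {x ∈ ℤ_20 : 4x ≡ 0 (mod 5)}. Since 5 | 20, φ is well-defined. The kernel is the cyclic subgroup ⟨5⟩ of ℤ_20 (order 4), i.e. {0, 5, 10, 15}

ker(φ) = {0, 5, 10, 15}


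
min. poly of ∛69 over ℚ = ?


∛69 satisfies x³ - 69 = 0, irreducible over ℚ (no rational root; 69 is not a perfect cube)

Minimal polynomial: x³ - 69


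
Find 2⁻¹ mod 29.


Use the extended Euclidean algorithm to write 1 = 2·s + 29·t; then s mod 29 is the inverse.
Euclidean algorithm:
  2 = 0·29 + 2
  29 = 14·2 + 1
  2 = 2·1 + 0
gcd(2,29) = 1
Back-substitution gives: 2·(-14) + 29·(1) = 1
So 2⁻¹ ≡ -14 ≡ 15 (mod 29)
Check: 2 × 15 = 30 ≡ 1 (mod 29) ✓

2⁻¹ ≡ 15 (mod 29)


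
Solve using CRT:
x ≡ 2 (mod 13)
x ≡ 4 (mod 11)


m₁ = 13, m₂ = 11, gcd = 1, so CRT applies. M = m₁·m₂ = 143
Let M₁ = M/m₁ = 11, M₂ = M/m₂ = 13
Find y₁ ≡ M₁⁻¹ (mod m₁): 11⁻¹ ≡ 6 (mod 13)
Find y₂ ≡ M₂⁻¹ (mod m₂): 13⁻¹ ≡ 6 (mod 11)
x = a₁·M₁·y₁ + a₂·M₂·y₂ = 2·11·6 + 4·13·6 = 444
Reduce mod 143: x ≡ 15
Check: 15 mod 13 = 2 ✓, 15 mod 11 = 4 ✓

x ≡ 15 (mod 143)


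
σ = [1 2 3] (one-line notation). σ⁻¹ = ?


To find σ⁻¹, swap domain and range:
σ(1) = 1 → σ⁻¹(1) = 1
σ(2) = 2 → σ⁻¹(2) = 2
σ(3) = 3 → σ⁻¹(3) = 3

σ⁻¹ = [1 2 3]


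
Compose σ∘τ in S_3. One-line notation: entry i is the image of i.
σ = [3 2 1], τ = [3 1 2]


σ∘τ: apply τ first, then σ
1 →τ 3 →σ 1
2 →τ 1 →σ 3
3 →τ 2 →σ 2

σ∘τ = [1 3 2]


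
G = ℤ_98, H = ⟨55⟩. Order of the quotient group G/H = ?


|⟨55⟩| = n / gcd(55, 98) = 98 / 1 = 98
H is normal (ℤ_98 is abelian).
|G/H| = |G| / |H| = 98 / 98 = 1

|G/H| = 1


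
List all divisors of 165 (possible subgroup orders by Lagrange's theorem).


Lagrange's theorem: |H| divides |G|
|G| = 165
Divisors of 165: 1, 3, 5, 11, 15, 33, 55, 165

Possible subgroup orders: {1, 3, 5, 11, 15, 33, 55, 165}


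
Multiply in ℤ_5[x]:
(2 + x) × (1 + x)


Expand and collect like terms; reduce coefficients mod 5:
x^0: 2·1 = 2 ≡ 2 (mod 5)
x^1: 2·1 + 1·1 = 3 ≡ 3 (mod 5)
x^2: 1·1 = 1 ≡ 1 (mod 5)
Result: 2 + 3x + x^2

f · g = 2 + 3x + x^2


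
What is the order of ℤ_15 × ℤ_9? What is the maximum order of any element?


|ℤ_15 × ℤ_9| = 15 × 9 = 135
Max element order = lcm(15,9) = 45
Cyclic? No (gcd=3)

|ℤ_15×ℤ_9| = 135, max element order = 45


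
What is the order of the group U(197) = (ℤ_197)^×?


U(n) is the group of units mod n; |U(n)| = φ(n)
|U(197)| = φ(197) = 196

|U(197) = (ℤ_197)^×| = 196


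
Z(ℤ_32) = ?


Z(G) = {g ∈ G | gx = xg for all x ∈ G}
ℤ_32 is abelian, so Z(G) = G

Z(ℤ_32) = ℤ_32


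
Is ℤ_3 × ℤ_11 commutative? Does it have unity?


Direct product ring; commutative with unity (1,1); but (1,0)·(0,1) = (0,0) gives zero divisors, so not an integral domain
Commutative: Yes
Integral domain: No
Has unity: Yes

ℤ_3 × ℤ_11: Commutative=Yes, Unity=Yes


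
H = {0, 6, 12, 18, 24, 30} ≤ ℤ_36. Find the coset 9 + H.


9 + H = {9 + h (mod 36) : h ∈ H}
9+0=9, 9+6=15, 9+12=21, 9+18=27, 9+24=33, 9+30=3
9 + H = {3, 9, 15, 21, 27, 33} = 3 + H

9 + H = {3, 9, 15, 21, 27, 33}


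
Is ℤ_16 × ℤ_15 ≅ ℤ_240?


Comparing ℤ_16 × ℤ_15 and ℤ_240:
gcd(16,15) = 1, so ℤ_16 × ℤ_15 ≅ ℤ_240 (CRT)

Yes, ℤ_16 × ℤ_15 ≅ ℤ_240


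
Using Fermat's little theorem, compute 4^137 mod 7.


Fermat's little theorem: if p is prime and gcd(a,p)=1, then a^(p-1) ≡ 1 (mod p)
p = 7 is prime, gcd(4,7) = 1
Reduce exponent: 137 mod 6 = 5
So 4^137 ≡ 4^5 (mod 7)
4^5 mod 7 = 2

4^137 ≡ 2 (mod 7)


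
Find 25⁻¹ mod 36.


Use the extended Euclidean algorithm to write 1 = 25·s + 36·t; then s mod 36 is the inverse.
Euclidean algorithm:
  25 = 0·36 + 25
  36 = 1·25 + 11
  25 = 2·11 + 3
  11 = 3·3 + 2
  3 = 1·2 + 1
  2 = 2·1 + 0
gcd(25,36) = 1
Back-substitution gives: 25·(13) + 36·(-9) = 1
So 25⁻¹ ≡ 13 ≡ 13 (mod 36)
Check: 25 × 13 = 325 ≡ 1 (mod 36) ✓

25⁻¹ ≡ 13 (mod 36)


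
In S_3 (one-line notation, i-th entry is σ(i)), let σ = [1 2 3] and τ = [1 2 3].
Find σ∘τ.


σ∘τ: apply τ first, then σ
1 →τ 1 →σ 1
2 →τ 2 →σ 2
3 →τ 3 →σ 3

σ∘τ = [1 2 3]


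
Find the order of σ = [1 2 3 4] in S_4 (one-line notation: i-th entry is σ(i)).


Cycle decomposition: identity (all elements fixed)
Order = 1 (identity has order 1)

ord(σ) = 1


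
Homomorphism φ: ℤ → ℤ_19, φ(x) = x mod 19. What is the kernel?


Kernel = preimage of identity
ker(φ) = {x ∈ ℤ : x ≡ 0 (mod 19)} = 19ℤ = {0, ±19, ±38, ...}

ker(φ) = 19ℤ


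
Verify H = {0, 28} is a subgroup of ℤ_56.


Subgroup test for H = {0, 28} in (ℤ_56, +):
(1) 0 ∈ H? Yes
(2) Closure: for all a,b ∈ H, (a+b) mod 56 ∈ H? Yes
(3) Inverses: for all a ∈ H, -a mod 56 ∈ H? Yes

Yes, H is a subgroup of ℤ_56


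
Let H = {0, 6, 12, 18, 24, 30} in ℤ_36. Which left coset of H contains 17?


17 + H = {17 + h (mod 36) : h ∈ H}
17+0=17, 17+6=23, 17+12=29, 17+18=35, 17+24=5, 17+30=11
17 + H = {5, 11, 17, 23, 29, 35} = 5 + H

17 + H = {5, 11, 17, 23, 29, 35}


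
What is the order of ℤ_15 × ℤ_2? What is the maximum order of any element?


|ℤ_15 × ℤ_2| = 15 × 2 = 30
Max element order = lcm(15,2) = 30
Cyclic? Yes (gcd=1)

|ℤ_15×ℤ_2| = 30, max element order = 30


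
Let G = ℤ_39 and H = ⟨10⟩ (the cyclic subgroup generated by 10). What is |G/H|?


|⟨10⟩| = n / gcd(10, 39) = 39 / 1 = 39
H is normal (ℤ_39 is abelian).
|G/H| = |G| / |H| = 39 / 39 = 1

|G/H| = 1


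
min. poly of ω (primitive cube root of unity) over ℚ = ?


ω satisfies x² + x + 1 = 0 (the cyclotomic polynomial Φ₃)

Minimal polynomial: x² + x + 1


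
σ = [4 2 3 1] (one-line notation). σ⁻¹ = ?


To find σ⁻¹, swap domain and range:
σ(1) = 4 → σ⁻¹(4) = 1
σ(2) = 2 → σ⁻¹(2) = 2
σ(3) = 3 → σ⁻¹(3) = 3
σ(4) = 1 → σ⁻¹(1) = 4

σ⁻¹ = [4 2 3 1]


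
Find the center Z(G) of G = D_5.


Z(G) = {g ∈ G | gx = xg for all x ∈ G}
For odd n, Z(D_n) = {e}: no nontrivial rotation commutes with all reflections

Z(D_5) = {e}


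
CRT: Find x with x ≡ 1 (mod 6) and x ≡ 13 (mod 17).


m₁ = 6, m₂ = 17, gcd = 1, so CRT applies. M = m₁·m₂ = 102
Let M₁ = M/m₁ = 17, M₂ = M/m₂ = 6
Find y₁ ≡ M₁⁻¹ (mod m₁): 17⁻¹ ≡ 5 (mod 6)
Find y₂ ≡ M₂⁻¹ (mod m₂): 6⁻¹ ≡ 3 (mod 17)
x = a₁·M₁·y₁ + a₂·M₂·y₂ = 1·17·5 + 13·6·3 = 319
Reduce mod 102: x ≡ 13
Check: 13 mod 6 = 1 ✓, 13 mod 17 = 13 ✓

x ≡ 13 (mod 102)


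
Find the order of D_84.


|D_n| = 2n (n rotations and n reflections)
|D_84| = 2×84 = 168

|D_84| = 168


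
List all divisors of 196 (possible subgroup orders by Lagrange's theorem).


Lagrange's theorem: |H| divides |G|
|G| = 196
Divisors of 196: 1, 2, 4, 7, 14, 28, 49, 98, 196

Possible subgroup orders: {1, 2, 4, 7, 14, 28, 49, 98, 196}


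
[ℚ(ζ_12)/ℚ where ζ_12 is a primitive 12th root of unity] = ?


[ℚ(ζ_n):ℚ] = deg Φ_n(x) = φ(n). Here φ(12) = 4

[ℚ(ζ_12)/ℚ where ζ_12 is a primitive 12th root of unity] = 4


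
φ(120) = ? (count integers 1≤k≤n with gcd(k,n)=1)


Factor n: 120 = 2^3 × 3 × 5
φ(n) = n · ∏(1 - 1/p) over distinct primes p | n
φ(120) = 120 · (1 - 1/2) · (1 - 1/3) · (1 - 1/5) = 32

φ(120) = 32


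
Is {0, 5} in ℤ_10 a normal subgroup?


H = {0, 5} in ℤ_10
ℤ_10 is abelian; every subgroup of an abelian group is normal

Yes, normal subgroup


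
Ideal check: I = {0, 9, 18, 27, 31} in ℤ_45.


Check ideal conditions for I = {0, 9, 18, 27, 31} in ℤ_45:
(1) I is an additive subgroup? No
(2) For r ∈ ℤ_45 and a ∈ I: r·a ∈ I? No  [counterexample: r=2, a=18, r·a mod 45 = 36 ∉ I]

No, I is not an ideal of ℤ_45


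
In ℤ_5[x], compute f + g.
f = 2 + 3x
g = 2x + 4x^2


Add coefficients mod 5:
x^0: 2 + 0 = 2 (mod 5)
x^1: 3 + 2 = 0 (mod 5)
x^2: 0 + 4 = 4 (mod 5)
Result: 2 + 4x^2

f + g = 2 + 4x^2


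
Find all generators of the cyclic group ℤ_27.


g generates ℤ_n iff gcd(g,n) = 1
Prime factors of 27: 3
Generators are g ∈ {1,...,26} not divisible by any of these primes.
Generators: {1, 2, 4, 5, 7, 8, 10, 11, 13, 14, 16, 17, 19, 20, 22, 23, 25, 26}
Number of generators = φ(27) = 18

Generators of ℤ_27 = {1, 2, 4, 5, 7, 8, 10, 11, 13, 14, 16, 17, 19, 20, 22, 23, 25, 26}


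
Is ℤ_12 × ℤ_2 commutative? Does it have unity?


Direct product ring; commutative with unity (1,1); but (1,0)·(0,1) = (0,0) gives zero divisors, so not an integral domain
Commutative: Yes
Integral domain: No
Has unity: Yes

ℤ_12 × ℤ_2: Commutative=Yes, Unity=Yes


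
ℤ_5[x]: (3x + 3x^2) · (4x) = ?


Expand and collect like terms; reduce coefficients mod 5:
x^0: 0·0 = 0 ≡ 0 (mod 5)
x^1: 0·4 + 3·0 = 0 ≡ 0 (mod 5)
x^2: 3·4 + 3·0 = 12 ≡ 2 (mod 5)
x^3: 3·4 = 12 ≡ 2 (mod 5)
Result: 2x^2 + 2x^3

f · g = 2x^2 + 2x^3


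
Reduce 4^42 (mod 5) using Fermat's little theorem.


Fermat's little theorem: if p is prime and gcd(a,p)=1, then a^(p-1) ≡ 1 (mod p)
p = 5 is prime, gcd(4,5) = 1
Reduce exponent: 42 mod 4 = 2
So 4^42 ≡ 4^2 (mod 5)
4^2 mod 5 = 1

4^42 ≡ 1 (mod 5)


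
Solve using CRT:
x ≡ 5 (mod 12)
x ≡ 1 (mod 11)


m₁ = 12, m₂ = 11, gcd = 1, so CRT applies. M = m₁·m₂ = 132
Let M₁ = M/m₁ = 11, M₂ = M/m₂ = 12
Find y₁ ≡ M₁⁻¹ (mod m₁): 11⁻¹ ≡ 11 (mod 12)
Find y₂ ≡ M₂⁻¹ (mod m₂): 12⁻¹ ≡ 1 (mod 11)
x = a₁·M₁·y₁ + a₂·M₂·y₂ = 5·11·11 + 1·12·1 = 617
Reduce mod 132: x ≡ 89
Check: 89 mod 12 = 5 ✓, 89 mod 11 = 1 ✓

x ≡ 89 (mod 132)


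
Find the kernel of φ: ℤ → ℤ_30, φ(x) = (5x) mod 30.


Kernel = preimage of identity
ker(φ) = {x ∈ ℤ : 5x ≡ 0 (mod 30)}. gcd(5,30) = 5, so 5x ≡ 0 (mod 30) ⟺ x ≡ 0 (mod 30/5 = 6). Hence ker(φ) = 6ℤ

ker(φ) = 6ℤ


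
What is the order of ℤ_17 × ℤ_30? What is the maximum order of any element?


|ℤ_17 × ℤ_30| = 17 × 30 = 510
Max element order = lcm(17,30) = 510
Cyclic? Yes (gcd=1)

|ℤ_17×ℤ_30| = 510, max element order = 510


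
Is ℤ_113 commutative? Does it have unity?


ℤ_113 is a commutative ring with unity 1; 113 is prime, so ℤ_113 is a field (hence an integral domain)
Commutative: Yes
Integral domain: Yes
Has unity: Yes

ℤ_113: Commutative=Yes, Unity=Yes


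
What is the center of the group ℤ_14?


Z(G) = {g ∈ G | gx = xg for all x ∈ G}
ℤ_14 is abelian, so Z(G) = G

Z(ℤ_14) = ℤ_14


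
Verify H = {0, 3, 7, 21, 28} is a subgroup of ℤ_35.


Subgroup test for H = {0, 3, 7, 21, 28} in (ℤ_35, +):
(1) 0 ∈ H? Yes
(2) Closure: for all a,b ∈ H, (a+b) mod 35 ∈ H? No  [counterexample: 3 + 3 = 6 ∉ H]
(3) Inverses: for all a ∈ H, -a mod 35 ∈ H? No

No, H is not a subgroup of ℤ_35


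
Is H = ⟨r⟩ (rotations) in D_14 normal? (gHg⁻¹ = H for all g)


H = ⟨r⟩ (rotations) in D_14
The rotation subgroup ⟨r⟩ has index 2 in D_14, so it is normal

Yes, normal subgroup


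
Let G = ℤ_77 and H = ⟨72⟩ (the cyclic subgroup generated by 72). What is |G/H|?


|⟨72⟩| = n / gcd(72, 77) = 77 / 1 = 77
H is normal (ℤ_77 is abelian).
|G/H| = |G| / |H| = 77 / 77 = 1

|G/H| = 1


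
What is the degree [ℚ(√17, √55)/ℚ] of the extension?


[ℚ(√17,√55):ℚ] = [ℚ(√17,√55):ℚ(√17)]·[ℚ(√17):ℚ] = 2·2 = 4

[ℚ(√17, √55)/ℚ] = 4


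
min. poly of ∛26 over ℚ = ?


∛26 satisfies x³ - 26 = 0, irreducible over ℚ (no rational root; 26 is not a perfect cube)

Minimal polynomial: x³ - 26


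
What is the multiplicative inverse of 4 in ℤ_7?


Use the extended Euclidean algorithm to write 1 = 4·s + 7·t; then s mod 7 is the inverse.
Euclidean algorithm:
  4 = 0·7 + 4
  7 = 1·4 + 3
  4 = 1·3 + 1
  3 = 3·1 + 0
gcd(4,7) = 1
Back-substitution gives: 4·(2) + 7·(-1) = 1
So 4⁻¹ ≡ 2 ≡ 2 (mod 7)
Check: 4 × 2 = 8 ≡ 1 (mod 7) ✓

4⁻¹ ≡ 2 (mod 7)


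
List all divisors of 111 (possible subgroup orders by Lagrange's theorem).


Lagrange's theorem: |H| divides |G|
|G| = 111
Divisors of 111: 1, 3, 37, 111

Possible subgroup orders: {1, 3, 37, 111}


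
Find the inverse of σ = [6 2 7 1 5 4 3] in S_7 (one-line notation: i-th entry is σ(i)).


To find σ⁻¹, swap domain and range:
σ(1) = 6 → σ⁻¹(6) = 1
σ(2) = 2 → σ⁻¹(2) = 2
σ(3) = 7 → σ⁻¹(7) = 3
σ(4) = 1 → σ⁻¹(1) = 4
σ(5) = 5 → σ⁻¹(5) = 5
σ(6) = 4 → σ⁻¹(4) = 6
σ(7) = 3 → σ⁻¹(3) = 7

σ⁻¹ = [4 2 7 6 5 1 3]


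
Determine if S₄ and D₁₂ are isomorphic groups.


Comparing S₄ and D₁₂:
S₄ has trivial center; D₁₂ has center {e, r⁶}

No, S₄ ≇ D₁₂


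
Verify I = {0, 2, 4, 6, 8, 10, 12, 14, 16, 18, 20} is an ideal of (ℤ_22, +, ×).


Check ideal conditions for I = {0, 2, 4, 6, 8, 10, 12, 14, 16, 18, 20} in ℤ_22:
(1) I is an additive subgroup? Yes
(2) For r ∈ ℤ_22 and a ∈ I: r·a ∈ I? Yes

Yes, I is an ideal of ℤ_22


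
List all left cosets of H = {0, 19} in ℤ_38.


H = {0, 19}, |H| = 2
Number of cosets = |G|/|H| = 38/2 = 19
0 + H = {0, 19}
1 + H = {1, 20}
2 + H = {2, 21}
3 + H = {3, 22}
4 + H = {4, 23}
5 + H = {5, 24}
6 + H = {6, 25}
7 + H = {7, 26}
8 + H = {8, 27}
9 + H = {9, 28}
10 + H = {10, 29}
11 + H = {11, 30}
12 + H = {12, 31}
13 + H = {13, 32}
14 + H = {14, 33}
15 + H = {15, 34}
16 + H = {16, 35}
17 + H = {17, 36}
18 + H = {18, 37}

Cosets: 0+H={0,19}; 1+H={1,20}; 2+H={2,21}; 3+H={3,22}; 4+H={4,23}; 5+H={5,24}; 6+H={6,25}; 7+H={7,26}; 8+H={8,27}; 9+H={9,28}; 10+H={10,29}; 11+H={11,30}; 12+H={12,31}; 13+H={13,32}; 14+H={14,33}; 15+H={15,34}; 16+H={16,35}; 17+H={17,36}; 18+H={18,37}


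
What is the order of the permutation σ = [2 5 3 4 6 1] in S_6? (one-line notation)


Cycle decomposition: (1 2 5 6)
Cycle lengths: 4
Order = lcm(4) = 4

ord(σ) = 4


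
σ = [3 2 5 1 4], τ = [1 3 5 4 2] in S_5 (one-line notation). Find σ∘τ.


σ∘τ: apply τ first, then σ
1 →τ 1 →σ 3
2 →τ 3 →σ 5
3 →τ 5 →σ 4
4 →τ 4 →σ 1
5 →τ 2 →σ 2

σ∘τ = [3 5 4 1 2]


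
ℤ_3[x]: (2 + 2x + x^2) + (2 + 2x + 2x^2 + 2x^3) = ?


Add coefficients mod 3:
x^0: 2 + 2 = 1 (mod 3)
x^1: 2 + 2 = 1 (mod 3)
x^2: 1 + 2 = 0 (mod 3)
x^3: 0 + 2 = 2 (mod 3)
Result: 1 + x + 2x^3

f + g = 1 + x + 2x^3


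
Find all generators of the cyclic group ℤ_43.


g generates ℤ_n iff gcd(g,n) = 1
Prime factors of 43: 43
Generators are g ∈ {1,...,42} not divisible by any of these primes.
Generators: {1, 2, 3, 4, 5, 6, 7, 8, 9, 10, 11, 12, 13, 14, 15, 16, 17, 18, 19, 20, 21, 22, 23, 24, 25, 26, 27, 28, 29, 30, 31, 32, 33, 34, 35, 36, 37, 38, 39, 40, 41, 42}
Number of generators = φ(43) = 42

Generators of ℤ_43 = {1, 2, 3, 4, 5, 6, 7, 8, 9, 10, 11, 12, 13, 14, 15, 16, 17, 18, 19, 20, 21, 22, 23, 24, 25, 26, 27, 28, 29, 30, 31, 32, 33, 34, 35, 36, 37, 38, 39, 40, 41, 42}


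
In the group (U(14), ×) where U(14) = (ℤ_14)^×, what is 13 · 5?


Operation: multiplication mod 14
13 · 5 = (a × b) mod 14 with a = 13, b = 5

13 · 5 = 9


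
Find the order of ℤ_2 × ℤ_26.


|A × B| = |A| · |B|
|ℤ_2 × ℤ_26| = 2 × 26 = 52

|ℤ_2 × ℤ_26| = 52


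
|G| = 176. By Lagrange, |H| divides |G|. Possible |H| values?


Lagrange's theorem: |H| divides |G|
|G| = 176
Divisors of 176: 1, 2, 4, 8, 11, 16, 22, 44, 88, 176

Possible subgroup orders: {1, 2, 4, 8, 11, 16, 22, 44, 88, 176}


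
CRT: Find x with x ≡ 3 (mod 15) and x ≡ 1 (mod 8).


m₁ = 15, m₂ = 8, gcd = 1, so CRT applies. M = m₁·m₂ = 120
Let M₁ = M/m₁ = 8, M₂ = M/m₂ = 15
Find y₁ ≡ M₁⁻¹ (mod m₁): 8⁻¹ ≡ 2 (mod 15)
Find y₂ ≡ M₂⁻¹ (mod m₂): 15⁻¹ ≡ 7 (mod 8)
x = a₁·M₁·y₁ + a₂·M₂·y₂ = 3·8·2 + 1·15·7 = 153
Reduce mod 120: x ≡ 33
Check: 33 mod 15 = 3 ✓, 33 mod 8 = 1 ✓

x ≡ 33 (mod 120)


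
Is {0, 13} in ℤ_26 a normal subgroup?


H = {0, 13} in ℤ_26
ℤ_26 is abelian; every subgroup of an abelian group is normal

Yes, normal subgroup


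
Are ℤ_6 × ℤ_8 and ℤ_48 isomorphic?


Comparing ℤ_6 × ℤ_8 and ℤ_48:
gcd(6,8) = 2 ≠ 1. Max element order in ℤ_6×ℤ_8 is lcm(6,8) = 24 < 48, so it has no element of order 48

No, ℤ_6 × ℤ_8 ≇ ℤ_48


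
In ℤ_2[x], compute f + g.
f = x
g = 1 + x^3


Add coefficients mod 2:
x^0: 0 + 1 = 1 (mod 2)
x^1: 1 + 0 = 1 (mod 2)
x^2: 0 + 0 = 0 (mod 2)
x^3: 0 + 1 = 1 (mod 2)
Result: 1 + x + x^3

f + g = 1 + x + x^3


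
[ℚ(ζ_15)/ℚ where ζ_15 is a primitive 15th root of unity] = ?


[ℚ(ζ_n):ℚ] = deg Φ_n(x) = φ(n). Here φ(15) = 8

[ℚ(ζ_15)/ℚ where ζ_15 is a primitive 15th root of unity] = 8


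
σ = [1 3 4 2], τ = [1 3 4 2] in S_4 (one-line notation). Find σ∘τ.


σ∘τ: apply τ first, then σ
1 →τ 1 →σ 1
2 →τ 3 →σ 4
3 →τ 4 →σ 2
4 →τ 2 →σ 3

σ∘τ = [1 4 2 3]


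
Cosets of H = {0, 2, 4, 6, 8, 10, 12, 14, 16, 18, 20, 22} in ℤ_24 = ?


H = {0, 2, 4, 6, 8, 10, 12, 14, 16, 18, 20, 22}, |H| = 12
Number of cosets = |G|/|H| = 24/12 = 2
0 + H = {0, 2, 4, 6, 8, 10, 12, 14, 16, 18, 20, 22}
1 + H = {1, 3, 5, 7, 9, 11, 13, 15, 17, 19, 21, 23}

Cosets: 0+H={0,2,4,6,8,10,12,14,16,18,20,22}; 1+H={1,3,5,7,9,11,13,15,17,19,21,23}


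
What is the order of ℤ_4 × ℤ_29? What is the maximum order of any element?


|ℤ_4 × ℤ_29| = 4 × 29 = 116
Max element order = lcm(4,29) = 116
Cyclic? Yes (gcd=1)

|ℤ_4×ℤ_29| = 116, max element order = 116


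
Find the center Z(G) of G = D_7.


Z(G) = {g ∈ G | gx = xg for all x ∈ G}
For odd n, Z(D_n) = {e}: no nontrivial rotation commutes with all reflections

Z(D_7) = {e}
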